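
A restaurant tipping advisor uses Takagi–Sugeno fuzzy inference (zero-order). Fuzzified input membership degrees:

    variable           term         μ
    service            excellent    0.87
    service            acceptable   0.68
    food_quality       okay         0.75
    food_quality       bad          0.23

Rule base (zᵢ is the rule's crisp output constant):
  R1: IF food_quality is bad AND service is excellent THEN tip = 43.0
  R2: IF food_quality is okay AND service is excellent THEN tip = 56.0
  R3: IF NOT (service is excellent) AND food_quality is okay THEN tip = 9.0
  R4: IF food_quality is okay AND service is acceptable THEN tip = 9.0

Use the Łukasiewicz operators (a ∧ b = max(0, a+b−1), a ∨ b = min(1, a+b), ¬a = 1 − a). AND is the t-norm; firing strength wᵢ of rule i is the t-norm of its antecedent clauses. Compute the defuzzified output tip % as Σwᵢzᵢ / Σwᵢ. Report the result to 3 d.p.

37.296

R1 (z=43.0): bad=0.23, excellent=0.87; AND[max(0, a+b−1)] → w = 0.10
R2 (z=56.0): okay=0.75, excellent=0.87; AND[max(0, a+b−1)] → w = 0.62
R3 (z=9.0): ¬excellent=1−0.87=0.13, okay=0.75; AND[max(0, a+b−1)] → w = 0.00
R4 (z=9.0): okay=0.75, acceptable=0.68; AND[max(0, a+b−1)] → w = 0.43
Weighted average = (0.10·43.0 + 0.62·56.0 + 0.00·9.0 + 0.43·9.0) / (0.10 + 0.62 + 0.00 + 0.43)
  = 42.8900 / 1.1500 = 37.296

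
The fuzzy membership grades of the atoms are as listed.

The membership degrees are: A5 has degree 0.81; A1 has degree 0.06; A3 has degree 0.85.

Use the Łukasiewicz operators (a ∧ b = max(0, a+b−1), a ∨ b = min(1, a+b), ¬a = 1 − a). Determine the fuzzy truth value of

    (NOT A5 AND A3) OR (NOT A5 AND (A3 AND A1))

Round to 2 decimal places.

NOT A5 = 1 − 0.81 = 0.19
NOT A5 AND A3 = max(0, a+b−1) on (0.19, 0.85) = 0.04
NOT A5 = 1 − 0.81 = 0.19
A3 AND A1 = max(0, a+b−1) on (0.85, 0.06) = 0.00
NOT A5 AND (A3 AND A1) = max(0, a+b−1) on (0.19, 0.00) = 0.00
(NOT A5 AND A3) OR (NOT A5 AND (A3 AND A1)) = min(1, a+b) on (0.04, 0.00) = 0.04

0.04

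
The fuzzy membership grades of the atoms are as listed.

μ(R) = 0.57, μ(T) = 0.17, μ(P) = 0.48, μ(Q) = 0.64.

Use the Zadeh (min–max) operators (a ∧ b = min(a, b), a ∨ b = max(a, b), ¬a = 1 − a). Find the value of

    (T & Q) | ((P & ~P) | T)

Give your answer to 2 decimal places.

0.48

T & Q = min(a, b) on (0.17, 0.64) = 0.17
~P = 1 − 0.48 = 0.52
P & ~P = min(a, b) on (0.48, 0.52) = 0.48
(P & ~P) | T = max(a, b) on (0.48, 0.17) = 0.48
(T & Q) | ((P & ~P) | T) = max(a, b) on (0.17, 0.48) = 0.48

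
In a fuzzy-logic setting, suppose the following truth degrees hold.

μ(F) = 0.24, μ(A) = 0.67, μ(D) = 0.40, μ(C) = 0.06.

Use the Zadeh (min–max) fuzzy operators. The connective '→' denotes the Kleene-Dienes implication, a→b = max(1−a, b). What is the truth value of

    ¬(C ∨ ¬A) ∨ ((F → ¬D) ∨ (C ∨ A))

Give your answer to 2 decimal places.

0.76

¬A = 1 − 0.67 = 0.33
C ∨ ¬A = max(a, b) on (0.06, 0.33) = 0.33
¬(C ∨ ¬A) = 1 − 0.33 = 0.67
¬D = 1 − 0.40 = 0.60
F → ¬D  [Kleene-Dienes: max(1−a, b)] with a=0.24, b=0.60 → 0.76
C ∨ A = max(a, b) on (0.06, 0.67) = 0.67
(F → ¬D) ∨ (C ∨ A) = max(a, b) on (0.76, 0.67) = 0.76
¬(C ∨ ¬A) ∨ ((F → ¬D) ∨ (C ∨ A)) = max(a, b) on (0.67, 0.76) = 0.76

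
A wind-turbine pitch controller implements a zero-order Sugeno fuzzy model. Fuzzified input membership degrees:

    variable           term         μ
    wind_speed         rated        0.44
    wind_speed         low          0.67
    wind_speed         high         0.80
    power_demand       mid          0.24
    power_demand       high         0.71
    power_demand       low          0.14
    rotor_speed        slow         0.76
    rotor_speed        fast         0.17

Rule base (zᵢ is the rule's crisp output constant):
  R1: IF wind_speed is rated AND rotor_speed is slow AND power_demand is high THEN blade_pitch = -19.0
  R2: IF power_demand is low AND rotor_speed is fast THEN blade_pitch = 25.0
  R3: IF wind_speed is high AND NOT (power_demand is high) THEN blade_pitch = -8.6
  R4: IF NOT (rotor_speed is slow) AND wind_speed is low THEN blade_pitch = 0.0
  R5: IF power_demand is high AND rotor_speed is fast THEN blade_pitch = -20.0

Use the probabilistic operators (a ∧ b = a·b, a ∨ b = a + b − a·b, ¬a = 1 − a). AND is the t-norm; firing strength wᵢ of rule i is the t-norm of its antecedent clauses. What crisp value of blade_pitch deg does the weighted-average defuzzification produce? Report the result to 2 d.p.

-10.75

R1 (z=-19.0): rated=0.44, slow=0.76, high=0.71; AND[a·b] → w = 0.2374
R2 (z=25.0): low=0.14, fast=0.17; AND[a·b] → w = 0.0238
R3 (z=-8.6): high=0.80, ¬high=1−0.71=0.29; AND[a·b] → w = 0.2320
R4 (z=0.0): ¬slow=1−0.76=0.24, low=0.67; AND[a·b] → w = 0.1608
R5 (z=-20.0): high=0.71, fast=0.17; AND[a·b] → w = 0.1207
Weighted average = (0.2374·-19.0 + 0.0238·25.0 + 0.2320·-8.6 + 0.1608·0.0 + 0.1207·-20.0) / (0.2374 + 0.0238 + 0.2320 + 0.1608 + 0.1207)
  = -8.3253 / 0.7747 = -10.75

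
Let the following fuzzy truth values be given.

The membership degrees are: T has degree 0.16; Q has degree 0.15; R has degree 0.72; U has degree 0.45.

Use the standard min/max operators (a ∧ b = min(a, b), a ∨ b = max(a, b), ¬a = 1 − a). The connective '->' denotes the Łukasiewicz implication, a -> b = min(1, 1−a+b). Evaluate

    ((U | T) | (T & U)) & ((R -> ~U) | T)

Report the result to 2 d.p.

U | T = max(a, b) on (0.45, 0.16) = 0.45
T & U = min(a, b) on (0.16, 0.45) = 0.16
(U | T) | (T & U) = max(a, b) on (0.45, 0.16) = 0.45
~U = 1 − 0.45 = 0.55
R -> ~U  [Łukasiewicz: min(1, 1−a+b)] with a=0.72, b=0.55 → 0.83
(R -> ~U) | T = max(a, b) on (0.83, 0.16) = 0.83
((U | T) | (T & U)) & ((R -> ~U) | T) = min(a, b) on (0.45, 0.83) = 0.45

0.45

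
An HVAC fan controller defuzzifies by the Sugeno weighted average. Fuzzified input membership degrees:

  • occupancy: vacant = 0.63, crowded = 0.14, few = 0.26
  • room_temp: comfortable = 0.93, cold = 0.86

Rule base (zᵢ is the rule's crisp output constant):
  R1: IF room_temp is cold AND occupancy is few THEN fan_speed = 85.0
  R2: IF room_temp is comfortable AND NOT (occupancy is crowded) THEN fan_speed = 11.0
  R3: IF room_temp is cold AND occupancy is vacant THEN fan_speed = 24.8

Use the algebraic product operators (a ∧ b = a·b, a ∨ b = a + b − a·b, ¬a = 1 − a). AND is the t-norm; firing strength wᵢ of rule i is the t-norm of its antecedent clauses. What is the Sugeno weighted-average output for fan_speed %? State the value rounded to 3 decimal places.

R1 (z=85.0): cold=0.86, few=0.26; AND[a·b] → w = 0.2236
R2 (z=11.0): comfortable=0.93, ¬crowded=1−0.14=0.86; AND[a·b] → w = 0.7998
R3 (z=24.8): cold=0.86, vacant=0.63; AND[a·b] → w = 0.5418
Weighted average = (0.2236·85.0 + 0.7998·11.0 + 0.5418·24.8) / (0.2236 + 0.7998 + 0.5418)
  = 41.2404 / 1.5652 = 26.348

26.348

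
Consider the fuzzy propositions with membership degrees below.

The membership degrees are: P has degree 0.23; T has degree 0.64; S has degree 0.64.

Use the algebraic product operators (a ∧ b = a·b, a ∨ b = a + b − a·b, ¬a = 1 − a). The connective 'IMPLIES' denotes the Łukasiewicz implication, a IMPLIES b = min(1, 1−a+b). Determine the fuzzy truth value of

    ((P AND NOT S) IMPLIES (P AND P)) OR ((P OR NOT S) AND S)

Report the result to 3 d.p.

0.980

NOT S = 1 − 0.6400 = 0.3600
P AND NOT S = a·b on (0.2300, 0.3600) = 0.0828
P AND P = a·b on (0.2300, 0.2300) = 0.0529
(P AND NOT S) IMPLIES (P AND P)  [Łukasiewicz: min(1, 1−a+b)] with a=0.0828, b=0.0529 → 0.9701
NOT S = 1 − 0.6400 = 0.3600
P OR NOT S = a + b − a·b on (0.2300, 0.3600) = 0.5072
(P OR NOT S) AND S = a·b on (0.5072, 0.6400) = 0.3246
((P AND NOT S) IMPLIES (P AND P)) OR ((P OR NOT S) AND S) = a + b − a·b on (0.9701, 0.3246) = 0.9798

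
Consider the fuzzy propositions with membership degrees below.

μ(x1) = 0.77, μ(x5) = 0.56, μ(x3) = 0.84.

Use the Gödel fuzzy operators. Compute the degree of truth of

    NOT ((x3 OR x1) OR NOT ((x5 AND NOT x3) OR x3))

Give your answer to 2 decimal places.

x3 OR x1 = max(a, b) on (0.84, 0.77) = 0.84
NOT x3 = 1 − 0.84 = 0.16
x5 AND NOT x3 = min(a, b) on (0.56, 0.16) = 0.16
(x5 AND NOT x3) OR x3 = max(a, b) on (0.16, 0.84) = 0.84
NOT ((x5 AND NOT x3) OR x3) = 1 − 0.84 = 0.16
(x3 OR x1) OR NOT ((x5 AND NOT x3) OR x3) = max(a, b) on (0.84, 0.16) = 0.84
NOT ((x3 OR x1) OR NOT ((x5 AND NOT x3) OR x3)) = 1 − 0.84 = 0.16

0.16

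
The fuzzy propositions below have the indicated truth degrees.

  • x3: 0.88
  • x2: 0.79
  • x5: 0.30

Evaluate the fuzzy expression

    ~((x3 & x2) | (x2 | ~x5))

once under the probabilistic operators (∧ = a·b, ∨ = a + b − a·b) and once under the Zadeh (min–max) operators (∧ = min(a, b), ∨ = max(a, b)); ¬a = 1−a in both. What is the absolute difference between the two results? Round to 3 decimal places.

0.191

Under probabilistic:
  x3 & x2 = a·b on (0.8800, 0.7900) = 0.6952
  ~x5 = 1 − 0.3000 = 0.7000
  x2 | ~x5 = a + b − a·b on (0.7900, 0.7000) = 0.9370
  (x3 & x2) | (x2 | ~x5) = a + b − a·b on (0.6952, 0.9370) = 0.9808
  ~((x3 & x2) | (x2 | ~x5)) = 1 − 0.9808 = 0.0192
  → value = 0.0192
Under Zadeh (min–max):
  x3 & x2 = min(a, b) on (0.88, 0.79) = 0.79
  ~x5 = 1 − 0.30 = 0.70
  x2 | ~x5 = max(a, b) on (0.79, 0.70) = 0.79
  (x3 & x2) | (x2 | ~x5) = max(a, b) on (0.79, 0.79) = 0.79
  ~((x3 & x2) | (x2 | ~x5)) = 1 − 0.79 = 0.21
  → value = 0.2100
|0.0192 − 0.2100| = 0.191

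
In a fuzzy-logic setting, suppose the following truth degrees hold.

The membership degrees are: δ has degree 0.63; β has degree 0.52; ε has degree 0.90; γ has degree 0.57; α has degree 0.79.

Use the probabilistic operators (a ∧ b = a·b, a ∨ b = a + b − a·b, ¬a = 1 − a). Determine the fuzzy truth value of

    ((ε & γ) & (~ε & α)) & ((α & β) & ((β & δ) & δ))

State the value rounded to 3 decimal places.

ε & γ = a·b on (0.9000, 0.5700) = 0.5130
~ε = 1 − 0.9000 = 0.1000
~ε & α = a·b on (0.1000, 0.7900) = 0.0790
(ε & γ) & (~ε & α) = a·b on (0.5130, 0.0790) = 0.0405
α & β = a·b on (0.7900, 0.5200) = 0.4108
β & δ = a·b on (0.5200, 0.6300) = 0.3276
(β & δ) & δ = a·b on (0.3276, 0.6300) = 0.2064
(α & β) & ((β & δ) & δ) = a·b on (0.4108, 0.2064) = 0.0848
((ε & γ) & (~ε & α)) & ((α & β) & ((β & δ) & δ)) = a·b on (0.0405, 0.0848) = 0.0034

0.003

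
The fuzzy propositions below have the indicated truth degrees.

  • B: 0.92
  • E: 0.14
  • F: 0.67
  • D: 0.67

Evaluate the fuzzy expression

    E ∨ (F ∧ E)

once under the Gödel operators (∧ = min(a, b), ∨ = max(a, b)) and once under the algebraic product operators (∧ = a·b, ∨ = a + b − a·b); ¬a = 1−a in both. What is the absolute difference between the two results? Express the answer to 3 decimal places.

Under Gödel:
  F ∧ E = min(a, b) on (0.67, 0.14) = 0.14
  E ∨ (F ∧ E) = max(a, b) on (0.14, 0.14) = 0.14
  → value = 0.1400
Under algebraic product:
  F ∧ E = a·b on (0.6700, 0.1400) = 0.0938
  E ∨ (F ∧ E) = a + b − a·b on (0.1400, 0.0938) = 0.2207
  → value = 0.2207
|0.1400 − 0.2207| = 0.081

0.081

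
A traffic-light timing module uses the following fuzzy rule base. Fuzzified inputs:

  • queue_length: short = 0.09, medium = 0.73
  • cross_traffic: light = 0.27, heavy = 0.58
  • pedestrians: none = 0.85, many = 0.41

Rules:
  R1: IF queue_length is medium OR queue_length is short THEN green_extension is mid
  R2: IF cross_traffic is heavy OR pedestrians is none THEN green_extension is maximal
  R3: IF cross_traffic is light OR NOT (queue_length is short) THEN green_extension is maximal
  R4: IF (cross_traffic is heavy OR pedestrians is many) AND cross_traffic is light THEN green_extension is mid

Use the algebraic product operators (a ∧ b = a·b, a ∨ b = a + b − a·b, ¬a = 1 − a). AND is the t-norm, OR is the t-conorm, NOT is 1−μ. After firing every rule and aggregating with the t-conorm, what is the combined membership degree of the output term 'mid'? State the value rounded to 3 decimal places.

0.804

R1: medium=0.73, short=0.09; OR[a + b − a·b] → w = 0.7543
R2: heavy=0.58, none=0.85; OR[a + b − a·b] → w = 0.9370
R3: light=0.27, ¬short=1−0.09=0.91; OR[a + b − a·b] → w = 0.9343
R4: (heavy=0.58 OR many=0.41) = 0.7522; AND[a·b] with light=0.27 → w = 0.2031
Rules with consequent 'mid': {R1, R4} → strengths 0.7543, 0.2031
Aggregate via t-conorm [a + b − a·b]: 0.8042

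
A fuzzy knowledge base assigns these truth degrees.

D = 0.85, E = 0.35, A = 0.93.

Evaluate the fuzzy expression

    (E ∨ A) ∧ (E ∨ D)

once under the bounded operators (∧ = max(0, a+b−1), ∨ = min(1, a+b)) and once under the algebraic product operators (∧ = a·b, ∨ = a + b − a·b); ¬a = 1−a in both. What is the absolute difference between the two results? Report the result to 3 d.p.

0.139

Under bounded:
  E ∨ A = min(1, a+b) on (0.35, 0.93) = 1.00
  E ∨ D = min(1, a+b) on (0.35, 0.85) = 1.00
  (E ∨ A) ∧ (E ∨ D) = max(0, a+b−1) on (1.00, 1.00) = 1.00
  → value = 1.0000
Under algebraic product:
  E ∨ A = a + b − a·b on (0.3500, 0.9300) = 0.9545
  E ∨ D = a + b − a·b on (0.3500, 0.8500) = 0.9025
  (E ∨ A) ∧ (E ∨ D) = a·b on (0.9545, 0.9025) = 0.8614
  → value = 0.8614
|1.0000 − 0.8614| = 0.139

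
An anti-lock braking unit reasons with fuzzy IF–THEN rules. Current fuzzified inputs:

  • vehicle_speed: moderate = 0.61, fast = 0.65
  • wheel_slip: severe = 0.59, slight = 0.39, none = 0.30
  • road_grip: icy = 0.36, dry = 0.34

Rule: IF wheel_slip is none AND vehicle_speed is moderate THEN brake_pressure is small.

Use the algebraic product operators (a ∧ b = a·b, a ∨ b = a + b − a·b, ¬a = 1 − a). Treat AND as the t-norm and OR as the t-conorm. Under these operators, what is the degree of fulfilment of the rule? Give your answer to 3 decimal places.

firing strength: none=0.30, moderate=0.61; AND[a·b] → w = 0.1830

0.183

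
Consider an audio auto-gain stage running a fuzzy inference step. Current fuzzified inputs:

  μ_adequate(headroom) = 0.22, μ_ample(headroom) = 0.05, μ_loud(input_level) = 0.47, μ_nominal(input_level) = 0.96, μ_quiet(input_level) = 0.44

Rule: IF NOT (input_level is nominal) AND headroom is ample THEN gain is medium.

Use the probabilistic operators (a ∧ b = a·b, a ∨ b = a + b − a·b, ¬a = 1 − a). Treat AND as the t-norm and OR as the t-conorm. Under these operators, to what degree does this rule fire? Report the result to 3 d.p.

0.002

firing strength: ¬nominal=1−0.96=0.04, ample=0.05; AND[a·b] → w = 0.0020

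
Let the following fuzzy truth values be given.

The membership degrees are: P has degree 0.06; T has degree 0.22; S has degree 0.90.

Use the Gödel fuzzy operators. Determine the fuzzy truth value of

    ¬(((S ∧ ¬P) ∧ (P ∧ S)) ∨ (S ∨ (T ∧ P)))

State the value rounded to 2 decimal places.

¬P = 1 − 0.06 = 0.94
S ∧ ¬P = min(a, b) on (0.90, 0.94) = 0.90
P ∧ S = min(a, b) on (0.06, 0.90) = 0.06
(S ∧ ¬P) ∧ (P ∧ S) = min(a, b) on (0.90, 0.06) = 0.06
T ∧ P = min(a, b) on (0.22, 0.06) = 0.06
S ∨ (T ∧ P) = max(a, b) on (0.90, 0.06) = 0.90
((S ∧ ¬P) ∧ (P ∧ S)) ∨ (S ∨ (T ∧ P)) = max(a, b) on (0.06, 0.90) = 0.90
¬(((S ∧ ¬P) ∧ (P ∧ S)) ∨ (S ∨ (T ∧ P))) = 1 − 0.90 = 0.10

0.10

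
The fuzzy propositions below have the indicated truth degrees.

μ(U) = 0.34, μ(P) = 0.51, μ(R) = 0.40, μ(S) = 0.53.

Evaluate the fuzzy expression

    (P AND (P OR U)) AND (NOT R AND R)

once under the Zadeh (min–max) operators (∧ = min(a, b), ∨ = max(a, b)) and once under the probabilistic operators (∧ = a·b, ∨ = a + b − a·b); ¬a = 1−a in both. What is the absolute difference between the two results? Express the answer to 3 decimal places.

Under Zadeh (min–max):
  P OR U = max(a, b) on (0.51, 0.34) = 0.51
  P AND (P OR U) = min(a, b) on (0.51, 0.51) = 0.51
  NOT R = 1 − 0.40 = 0.60
  NOT R AND R = min(a, b) on (0.60, 0.40) = 0.40
  (P AND (P OR U)) AND (NOT R AND R) = min(a, b) on (0.51, 0.40) = 0.40
  → value = 0.4000
Under probabilistic:
  P OR U = a + b − a·b on (0.5100, 0.3400) = 0.6766
  P AND (P OR U) = a·b on (0.5100, 0.6766) = 0.3451
  NOT R = 1 − 0.4000 = 0.6000
  NOT R AND R = a·b on (0.6000, 0.4000) = 0.2400
  (P AND (P OR U)) AND (NOT R AND R) = a·b on (0.3451, 0.2400) = 0.0828
  → value = 0.0828
|0.4000 − 0.0828| = 0.317

0.317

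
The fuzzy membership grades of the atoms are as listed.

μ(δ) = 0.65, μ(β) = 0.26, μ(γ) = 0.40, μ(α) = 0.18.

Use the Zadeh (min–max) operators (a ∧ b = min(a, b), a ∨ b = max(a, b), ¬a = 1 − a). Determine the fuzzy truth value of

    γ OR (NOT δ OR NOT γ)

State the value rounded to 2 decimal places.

0.60

NOT δ = 1 − 0.65 = 0.35
NOT γ = 1 − 0.40 = 0.60
NOT δ OR NOT γ = max(a, b) on (0.35, 0.60) = 0.60
γ OR (NOT δ OR NOT γ) = max(a, b) on (0.40, 0.60) = 0.60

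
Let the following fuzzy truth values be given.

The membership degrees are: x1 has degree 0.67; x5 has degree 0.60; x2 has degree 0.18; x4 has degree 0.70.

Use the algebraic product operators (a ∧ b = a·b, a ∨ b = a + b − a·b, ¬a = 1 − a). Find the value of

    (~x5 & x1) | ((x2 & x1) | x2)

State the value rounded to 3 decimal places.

0.472

~x5 = 1 − 0.6000 = 0.4000
~x5 & x1 = a·b on (0.4000, 0.6700) = 0.2680
x2 & x1 = a·b on (0.1800, 0.6700) = 0.1206
(x2 & x1) | x2 = a + b − a·b on (0.1206, 0.1800) = 0.2789
(~x5 & x1) | ((x2 & x1) | x2) = a + b − a·b on (0.2680, 0.2789) = 0.4721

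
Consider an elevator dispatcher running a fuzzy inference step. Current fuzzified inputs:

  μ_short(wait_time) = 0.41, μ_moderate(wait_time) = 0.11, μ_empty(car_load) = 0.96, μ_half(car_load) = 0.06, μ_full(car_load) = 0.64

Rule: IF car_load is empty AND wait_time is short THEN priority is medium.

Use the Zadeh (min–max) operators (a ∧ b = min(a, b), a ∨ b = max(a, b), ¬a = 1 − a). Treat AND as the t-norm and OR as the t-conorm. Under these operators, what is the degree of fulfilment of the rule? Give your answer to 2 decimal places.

0.41

firing strength: empty=0.96, short=0.41; AND[min(a, b)] → w = 0.41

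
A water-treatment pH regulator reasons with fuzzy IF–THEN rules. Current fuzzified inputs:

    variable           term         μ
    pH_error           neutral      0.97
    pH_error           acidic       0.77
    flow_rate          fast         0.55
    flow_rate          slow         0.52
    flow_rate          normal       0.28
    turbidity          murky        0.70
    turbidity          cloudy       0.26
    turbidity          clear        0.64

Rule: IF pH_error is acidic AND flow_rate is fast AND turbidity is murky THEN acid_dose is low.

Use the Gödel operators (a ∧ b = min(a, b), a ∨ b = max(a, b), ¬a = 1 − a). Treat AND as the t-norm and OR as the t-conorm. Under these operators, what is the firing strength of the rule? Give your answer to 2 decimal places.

0.55

firing strength: acidic=0.77, fast=0.55, murky=0.70; AND[min(a, b)] → w = 0.55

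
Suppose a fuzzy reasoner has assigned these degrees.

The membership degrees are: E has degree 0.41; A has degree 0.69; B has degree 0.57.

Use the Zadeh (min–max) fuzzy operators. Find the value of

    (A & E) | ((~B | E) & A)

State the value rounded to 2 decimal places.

0.43

A & E = min(a, b) on (0.69, 0.41) = 0.41
~B = 1 − 0.57 = 0.43
~B | E = max(a, b) on (0.43, 0.41) = 0.43
(~B | E) & A = min(a, b) on (0.43, 0.69) = 0.43
(A & E) | ((~B | E) & A) = max(a, b) on (0.41, 0.43) = 0.43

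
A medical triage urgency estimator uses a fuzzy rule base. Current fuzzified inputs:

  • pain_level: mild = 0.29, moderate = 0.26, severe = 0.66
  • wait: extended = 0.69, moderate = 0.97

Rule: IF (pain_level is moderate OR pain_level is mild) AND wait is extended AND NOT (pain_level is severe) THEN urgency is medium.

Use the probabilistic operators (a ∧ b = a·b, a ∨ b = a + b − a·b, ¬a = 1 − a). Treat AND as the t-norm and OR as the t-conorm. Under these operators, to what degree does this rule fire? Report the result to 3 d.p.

0.111

firing strength: (moderate=0.26 OR mild=0.29) = 0.4746; AND[a·b] with extended=0.69, ¬severe=1−0.66=0.34 → w = 0.1113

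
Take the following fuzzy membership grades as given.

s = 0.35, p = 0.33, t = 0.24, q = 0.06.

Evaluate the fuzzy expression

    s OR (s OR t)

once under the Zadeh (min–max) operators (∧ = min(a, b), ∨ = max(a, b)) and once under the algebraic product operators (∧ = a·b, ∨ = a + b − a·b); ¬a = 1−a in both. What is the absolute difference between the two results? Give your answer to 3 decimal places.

Under Zadeh (min–max):
  s OR t = max(a, b) on (0.35, 0.24) = 0.35
  s OR (s OR t) = max(a, b) on (0.35, 0.35) = 0.35
  → value = 0.3500
Under algebraic product:
  s OR t = a + b − a·b on (0.3500, 0.2400) = 0.5060
  s OR (s OR t) = a + b − a·b on (0.3500, 0.5060) = 0.6789
  → value = 0.6789
|0.3500 − 0.6789| = 0.329

0.329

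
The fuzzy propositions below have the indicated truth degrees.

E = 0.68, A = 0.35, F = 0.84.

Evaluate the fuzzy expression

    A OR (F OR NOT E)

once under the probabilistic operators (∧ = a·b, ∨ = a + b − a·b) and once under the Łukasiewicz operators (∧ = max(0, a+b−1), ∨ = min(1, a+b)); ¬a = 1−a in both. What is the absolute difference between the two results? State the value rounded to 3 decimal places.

Under probabilistic:
  NOT E = 1 − 0.6800 = 0.3200
  F OR NOT E = a + b − a·b on (0.8400, 0.3200) = 0.8912
  A OR (F OR NOT E) = a + b − a·b on (0.3500, 0.8912) = 0.9293
  → value = 0.9293
Under Łukasiewicz:
  NOT E = 1 − 0.68 = 0.32
  F OR NOT E = min(1, a+b) on (0.84, 0.32) = 1.00
  A OR (F OR NOT E) = min(1, a+b) on (0.35, 1.00) = 1.00
  → value = 1.0000
|0.9293 − 1.0000| = 0.071

0.071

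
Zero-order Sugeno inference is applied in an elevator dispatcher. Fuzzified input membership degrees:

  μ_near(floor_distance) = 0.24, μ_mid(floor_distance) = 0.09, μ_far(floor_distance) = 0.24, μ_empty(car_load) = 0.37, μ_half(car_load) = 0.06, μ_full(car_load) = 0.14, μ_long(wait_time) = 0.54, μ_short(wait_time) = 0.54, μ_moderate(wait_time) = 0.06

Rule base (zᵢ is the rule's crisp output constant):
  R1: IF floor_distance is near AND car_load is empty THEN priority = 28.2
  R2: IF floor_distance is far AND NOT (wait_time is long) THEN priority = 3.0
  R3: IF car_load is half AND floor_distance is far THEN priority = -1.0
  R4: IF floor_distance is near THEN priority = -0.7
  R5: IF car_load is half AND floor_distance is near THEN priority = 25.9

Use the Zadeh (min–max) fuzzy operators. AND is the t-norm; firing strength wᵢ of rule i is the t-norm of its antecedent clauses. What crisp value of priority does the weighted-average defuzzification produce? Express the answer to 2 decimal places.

R1 (z=28.2): near=0.24, empty=0.37; AND[min(a, b)] → w = 0.24
R2 (z=3.0): far=0.24, ¬long=1−0.54=0.46; AND[min(a, b)] → w = 0.24
R3 (z=-1.0): half=0.06, far=0.24; AND[min(a, b)] → w = 0.06
R4 (z=-0.7): near=0.24 → w = 0.24
R5 (z=25.9): half=0.06, near=0.24; AND[min(a, b)] → w = 0.06
Weighted average = (0.24·28.2 + 0.24·3.0 + 0.06·-1.0 + 0.24·-0.7 + 0.06·25.9) / (0.24 + 0.24 + 0.06 + 0.24 + 0.06)
  = 8.8140 / 0.8400 = 10.49

10.49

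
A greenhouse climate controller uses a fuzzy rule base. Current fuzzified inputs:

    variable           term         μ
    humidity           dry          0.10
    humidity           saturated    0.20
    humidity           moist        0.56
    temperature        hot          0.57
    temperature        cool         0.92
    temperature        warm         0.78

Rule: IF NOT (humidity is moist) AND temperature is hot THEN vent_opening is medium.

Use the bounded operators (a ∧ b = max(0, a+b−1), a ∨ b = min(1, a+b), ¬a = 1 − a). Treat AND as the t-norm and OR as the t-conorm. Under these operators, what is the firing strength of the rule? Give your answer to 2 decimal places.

0.01

firing strength: ¬moist=1−0.56=0.44, hot=0.57; AND[max(0, a+b−1)] → w = 0.01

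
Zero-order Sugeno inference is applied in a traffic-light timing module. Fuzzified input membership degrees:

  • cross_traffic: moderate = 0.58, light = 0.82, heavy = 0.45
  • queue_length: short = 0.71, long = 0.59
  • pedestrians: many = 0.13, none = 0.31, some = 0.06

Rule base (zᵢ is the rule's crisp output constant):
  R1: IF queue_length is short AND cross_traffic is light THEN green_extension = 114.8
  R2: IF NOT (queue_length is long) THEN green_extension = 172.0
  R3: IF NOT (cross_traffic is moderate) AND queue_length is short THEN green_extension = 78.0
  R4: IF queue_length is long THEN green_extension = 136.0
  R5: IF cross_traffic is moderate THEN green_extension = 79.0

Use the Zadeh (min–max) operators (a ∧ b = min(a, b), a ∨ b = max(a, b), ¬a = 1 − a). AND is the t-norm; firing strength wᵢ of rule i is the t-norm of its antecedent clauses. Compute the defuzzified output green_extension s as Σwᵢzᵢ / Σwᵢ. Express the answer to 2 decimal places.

114.70

R1 (z=114.8): short=0.71, light=0.82; AND[min(a, b)] → w = 0.71
R2 (z=172.0): ¬long=1−0.59=0.41 → w = 0.41
R3 (z=78.0): ¬moderate=1−0.58=0.42, short=0.71; AND[min(a, b)] → w = 0.42
R4 (z=136.0): long=0.59 → w = 0.59
R5 (z=79.0): moderate=0.58 → w = 0.58
Weighted average = (0.71·114.8 + 0.41·172.0 + 0.42·78.0 + 0.59·136.0 + 0.58·79.0) / (0.71 + 0.41 + 0.42 + 0.59 + 0.58)
  = 310.8480 / 2.7100 = 114.70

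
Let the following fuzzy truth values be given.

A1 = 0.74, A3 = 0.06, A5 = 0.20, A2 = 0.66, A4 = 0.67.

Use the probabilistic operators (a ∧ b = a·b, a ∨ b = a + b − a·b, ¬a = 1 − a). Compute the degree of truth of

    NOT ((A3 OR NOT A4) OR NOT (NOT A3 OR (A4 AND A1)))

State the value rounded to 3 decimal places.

NOT A4 = 1 − 0.6700 = 0.3300
A3 OR NOT A4 = a + b − a·b on (0.0600, 0.3300) = 0.3702
NOT A3 = 1 − 0.0600 = 0.9400
A4 AND A1 = a·b on (0.6700, 0.7400) = 0.4958
NOT A3 OR (A4 AND A1) = a + b − a·b on (0.9400, 0.4958) = 0.9697
NOT (NOT A3 OR (A4 AND A1)) = 1 − 0.9697 = 0.0303
(A3 OR NOT A4) OR NOT (NOT A3 OR (A4 AND A1)) = a + b − a·b on (0.3702, 0.0303) = 0.3893
NOT ((A3 OR NOT A4) OR NOT (NOT A3 OR (A4 AND A1))) = 1 − 0.3893 = 0.6107

0.611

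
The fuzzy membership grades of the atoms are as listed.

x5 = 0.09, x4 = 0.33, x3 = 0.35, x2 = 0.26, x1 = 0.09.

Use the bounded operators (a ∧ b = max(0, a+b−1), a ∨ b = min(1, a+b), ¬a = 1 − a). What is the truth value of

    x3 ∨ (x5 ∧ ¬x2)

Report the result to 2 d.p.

¬x2 = 1 − 0.26 = 0.74
x5 ∧ ¬x2 = max(0, a+b−1) on (0.09, 0.74) = 0.00
x3 ∨ (x5 ∧ ¬x2) = min(1, a+b) on (0.35, 0.00) = 0.35

0.35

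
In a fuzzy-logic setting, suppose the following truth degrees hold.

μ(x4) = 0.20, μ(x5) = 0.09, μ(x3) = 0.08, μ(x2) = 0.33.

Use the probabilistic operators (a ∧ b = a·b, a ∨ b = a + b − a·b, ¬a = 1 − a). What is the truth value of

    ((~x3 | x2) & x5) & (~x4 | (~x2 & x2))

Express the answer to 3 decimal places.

~x3 = 1 − 0.0800 = 0.9200
~x3 | x2 = a + b − a·b on (0.9200, 0.3300) = 0.9464
(~x3 | x2) & x5 = a·b on (0.9464, 0.0900) = 0.0852
~x4 = 1 − 0.2000 = 0.8000
~x2 = 1 − 0.3300 = 0.6700
~x2 & x2 = a·b on (0.6700, 0.3300) = 0.2211
~x4 | (~x2 & x2) = a + b − a·b on (0.8000, 0.2211) = 0.8442
((~x3 | x2) & x5) & (~x4 | (~x2 & x2)) = a·b on (0.0852, 0.8442) = 0.0719

0.072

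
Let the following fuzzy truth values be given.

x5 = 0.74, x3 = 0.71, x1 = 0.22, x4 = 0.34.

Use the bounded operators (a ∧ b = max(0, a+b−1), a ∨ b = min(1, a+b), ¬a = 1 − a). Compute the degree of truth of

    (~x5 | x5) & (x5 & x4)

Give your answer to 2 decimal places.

~x5 = 1 − 0.74 = 0.26
~x5 | x5 = min(1, a+b) on (0.26, 0.74) = 1.00
x5 & x4 = max(0, a+b−1) on (0.74, 0.34) = 0.08
(~x5 | x5) & (x5 & x4) = max(0, a+b−1) on (1.00, 0.08) = 0.08

0.08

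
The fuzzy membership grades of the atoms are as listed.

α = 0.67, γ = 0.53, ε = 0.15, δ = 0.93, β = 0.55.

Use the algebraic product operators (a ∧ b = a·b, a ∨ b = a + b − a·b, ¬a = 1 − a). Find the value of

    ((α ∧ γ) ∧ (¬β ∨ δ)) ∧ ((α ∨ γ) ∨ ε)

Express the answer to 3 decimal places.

α ∧ γ = a·b on (0.6700, 0.5300) = 0.3551
¬β = 1 − 0.5500 = 0.4500
¬β ∨ δ = a + b − a·b on (0.4500, 0.9300) = 0.9615
(α ∧ γ) ∧ (¬β ∨ δ) = a·b on (0.3551, 0.9615) = 0.3414
α ∨ γ = a + b − a·b on (0.6700, 0.5300) = 0.8449
(α ∨ γ) ∨ ε = a + b − a·b on (0.8449, 0.1500) = 0.8682
((α ∧ γ) ∧ (¬β ∨ δ)) ∧ ((α ∨ γ) ∨ ε) = a·b on (0.3414, 0.8682) = 0.2964

0.296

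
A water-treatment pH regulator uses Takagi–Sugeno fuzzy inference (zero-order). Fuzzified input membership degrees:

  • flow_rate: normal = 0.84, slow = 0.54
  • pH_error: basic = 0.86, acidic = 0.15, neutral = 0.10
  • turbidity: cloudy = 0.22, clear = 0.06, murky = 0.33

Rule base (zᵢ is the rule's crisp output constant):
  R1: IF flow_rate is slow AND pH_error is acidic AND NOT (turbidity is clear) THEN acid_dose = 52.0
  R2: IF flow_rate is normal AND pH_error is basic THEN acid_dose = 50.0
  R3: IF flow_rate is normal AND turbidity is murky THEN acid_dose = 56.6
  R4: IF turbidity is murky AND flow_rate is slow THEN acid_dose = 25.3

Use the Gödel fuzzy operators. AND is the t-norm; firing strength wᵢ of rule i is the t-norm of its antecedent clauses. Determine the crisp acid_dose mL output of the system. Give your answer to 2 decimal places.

46.56

R1 (z=52.0): slow=0.54, acidic=0.15, ¬clear=1−0.06=0.94; AND[min(a, b)] → w = 0.15
R2 (z=50.0): normal=0.84, basic=0.86; AND[min(a, b)] → w = 0.84
R3 (z=56.6): normal=0.84, murky=0.33; AND[min(a, b)] → w = 0.33
R4 (z=25.3): murky=0.33, slow=0.54; AND[min(a, b)] → w = 0.33
Weighted average = (0.15·52.0 + 0.84·50.0 + 0.33·56.6 + 0.33·25.3) / (0.15 + 0.84 + 0.33 + 0.33)
  = 76.8270 / 1.6500 = 46.56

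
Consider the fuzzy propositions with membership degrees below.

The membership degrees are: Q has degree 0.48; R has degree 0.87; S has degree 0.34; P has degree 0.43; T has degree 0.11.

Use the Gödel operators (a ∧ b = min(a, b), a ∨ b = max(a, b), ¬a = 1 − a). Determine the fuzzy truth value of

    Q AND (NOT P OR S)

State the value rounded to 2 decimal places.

0.48

NOT P = 1 − 0.43 = 0.57
NOT P OR S = max(a, b) on (0.57, 0.34) = 0.57
Q AND (NOT P OR S) = min(a, b) on (0.48, 0.57) = 0.48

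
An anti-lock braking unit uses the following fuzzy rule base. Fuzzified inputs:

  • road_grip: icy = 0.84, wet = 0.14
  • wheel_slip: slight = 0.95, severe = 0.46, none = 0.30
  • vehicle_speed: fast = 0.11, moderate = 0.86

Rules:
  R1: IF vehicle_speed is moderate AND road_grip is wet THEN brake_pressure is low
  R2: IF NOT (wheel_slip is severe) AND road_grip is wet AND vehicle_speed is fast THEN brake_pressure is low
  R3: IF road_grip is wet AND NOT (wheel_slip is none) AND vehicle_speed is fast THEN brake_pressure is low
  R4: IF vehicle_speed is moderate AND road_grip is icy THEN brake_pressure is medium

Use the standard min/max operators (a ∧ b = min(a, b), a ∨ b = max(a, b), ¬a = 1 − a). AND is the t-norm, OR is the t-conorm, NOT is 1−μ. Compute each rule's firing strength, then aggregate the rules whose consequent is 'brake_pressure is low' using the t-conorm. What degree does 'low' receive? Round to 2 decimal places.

0.14

R1: moderate=0.86, wet=0.14; AND[min(a, b)] → w = 0.14
R2: ¬severe=1−0.46=0.54, wet=0.14, fast=0.11; AND[min(a, b)] → w = 0.11
R3: wet=0.14, ¬none=1−0.30=0.70, fast=0.11; AND[min(a, b)] → w = 0.11
R4: moderate=0.86, icy=0.84; AND[min(a, b)] → w = 0.84
Rules with consequent 'low': {R1, R2, R3} → strengths 0.14, 0.11, 0.11
Aggregate via t-conorm [max(a, b)]: 0.14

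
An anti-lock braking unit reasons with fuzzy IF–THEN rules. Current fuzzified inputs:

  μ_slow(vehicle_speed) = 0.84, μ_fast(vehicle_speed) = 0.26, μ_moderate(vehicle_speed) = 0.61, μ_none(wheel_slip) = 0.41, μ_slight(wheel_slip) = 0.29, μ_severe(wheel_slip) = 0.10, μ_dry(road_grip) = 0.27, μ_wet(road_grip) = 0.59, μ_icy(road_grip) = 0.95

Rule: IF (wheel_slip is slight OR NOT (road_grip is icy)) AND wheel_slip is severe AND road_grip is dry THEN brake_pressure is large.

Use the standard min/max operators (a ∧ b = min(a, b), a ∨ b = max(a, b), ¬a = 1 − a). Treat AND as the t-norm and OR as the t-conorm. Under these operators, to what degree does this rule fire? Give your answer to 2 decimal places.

0.10

firing strength: (slight=0.29 OR ¬icy=1−0.95=0.05) = 0.29; AND[min(a, b)] with severe=0.10, dry=0.27 → w = 0.10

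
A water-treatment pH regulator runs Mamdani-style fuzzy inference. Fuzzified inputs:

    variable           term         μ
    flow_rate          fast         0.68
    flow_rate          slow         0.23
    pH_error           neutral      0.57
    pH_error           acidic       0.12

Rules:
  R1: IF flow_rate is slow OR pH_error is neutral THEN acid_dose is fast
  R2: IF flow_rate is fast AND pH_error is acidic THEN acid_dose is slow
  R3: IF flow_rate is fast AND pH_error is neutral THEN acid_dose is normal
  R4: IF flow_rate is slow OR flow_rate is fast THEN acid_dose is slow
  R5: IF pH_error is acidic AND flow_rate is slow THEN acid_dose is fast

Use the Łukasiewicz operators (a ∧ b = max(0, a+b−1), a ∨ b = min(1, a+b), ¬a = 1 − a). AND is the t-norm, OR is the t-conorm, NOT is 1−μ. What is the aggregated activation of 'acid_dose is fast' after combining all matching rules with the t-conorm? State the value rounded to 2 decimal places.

0.80

R1: slow=0.23, neutral=0.57; OR[min(1, a+b)] → w = 0.80
R2: fast=0.68, acidic=0.12; AND[max(0, a+b−1)] → w = 0.00
R3: fast=0.68, neutral=0.57; AND[max(0, a+b−1)] → w = 0.25
R4: slow=0.23, fast=0.68; OR[min(1, a+b)] → w = 0.91
R5: acidic=0.12, slow=0.23; AND[max(0, a+b−1)] → w = 0.00
Rules with consequent 'fast': {R1, R5} → strengths 0.80, 0.00
Aggregate via t-conorm [min(1, a+b)]: 0.80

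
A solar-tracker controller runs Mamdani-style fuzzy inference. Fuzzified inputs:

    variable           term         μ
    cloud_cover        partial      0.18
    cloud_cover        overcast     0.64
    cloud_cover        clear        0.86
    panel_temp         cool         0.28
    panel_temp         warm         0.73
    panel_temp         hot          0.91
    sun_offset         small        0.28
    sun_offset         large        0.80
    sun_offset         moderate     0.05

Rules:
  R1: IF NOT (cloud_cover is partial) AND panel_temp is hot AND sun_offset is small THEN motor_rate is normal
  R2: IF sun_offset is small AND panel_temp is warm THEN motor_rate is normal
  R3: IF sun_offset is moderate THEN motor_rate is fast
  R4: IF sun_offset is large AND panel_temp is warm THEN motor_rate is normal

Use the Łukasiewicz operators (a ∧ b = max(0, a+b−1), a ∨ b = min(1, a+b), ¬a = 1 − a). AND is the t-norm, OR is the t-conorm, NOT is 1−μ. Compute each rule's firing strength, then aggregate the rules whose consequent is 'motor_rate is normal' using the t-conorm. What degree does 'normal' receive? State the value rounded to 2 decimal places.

R1: ¬partial=1−0.18=0.82, hot=0.91, small=0.28; AND[max(0, a+b−1)] → w = 0.01
R2: small=0.28, warm=0.73; AND[max(0, a+b−1)] → w = 0.01
R3: moderate=0.05 → w = 0.05
R4: large=0.80, warm=0.73; AND[max(0, a+b−1)] → w = 0.53
Rules with consequent 'normal': {R1, R2, R4} → strengths 0.01, 0.01, 0.53
Aggregate via t-conorm [min(1, a+b)]: 0.55

0.55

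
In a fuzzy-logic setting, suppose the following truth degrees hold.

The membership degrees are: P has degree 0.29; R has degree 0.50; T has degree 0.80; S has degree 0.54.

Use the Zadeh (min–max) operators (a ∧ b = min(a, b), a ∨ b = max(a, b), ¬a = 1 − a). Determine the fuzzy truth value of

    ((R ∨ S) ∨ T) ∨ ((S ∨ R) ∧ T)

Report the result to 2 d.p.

0.80

R ∨ S = max(a, b) on (0.50, 0.54) = 0.54
(R ∨ S) ∨ T = max(a, b) on (0.54, 0.80) = 0.80
S ∨ R = max(a, b) on (0.54, 0.50) = 0.54
(S ∨ R) ∧ T = min(a, b) on (0.54, 0.80) = 0.54
((R ∨ S) ∨ T) ∨ ((S ∨ R) ∧ T) = max(a, b) on (0.80, 0.54) = 0.80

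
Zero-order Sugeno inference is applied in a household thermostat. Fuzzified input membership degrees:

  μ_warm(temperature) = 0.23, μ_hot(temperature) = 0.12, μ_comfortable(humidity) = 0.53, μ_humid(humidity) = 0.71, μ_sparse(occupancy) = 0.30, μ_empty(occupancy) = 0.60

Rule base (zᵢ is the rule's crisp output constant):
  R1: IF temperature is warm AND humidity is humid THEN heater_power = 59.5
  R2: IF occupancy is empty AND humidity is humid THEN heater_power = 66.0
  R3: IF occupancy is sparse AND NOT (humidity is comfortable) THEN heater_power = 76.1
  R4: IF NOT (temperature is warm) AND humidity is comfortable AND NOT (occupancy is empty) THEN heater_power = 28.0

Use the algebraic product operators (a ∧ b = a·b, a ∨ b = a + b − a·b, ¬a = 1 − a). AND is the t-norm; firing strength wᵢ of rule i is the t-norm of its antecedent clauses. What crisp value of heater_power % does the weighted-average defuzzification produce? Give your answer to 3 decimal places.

59.464

R1 (z=59.5): warm=0.23, humid=0.71; AND[a·b] → w = 0.1633
R2 (z=66.0): empty=0.60, humid=0.71; AND[a·b] → w = 0.4260
R3 (z=76.1): sparse=0.30, ¬comfortable=1−0.53=0.47; AND[a·b] → w = 0.1410
R4 (z=28.0): ¬warm=1−0.23=0.77, comfortable=0.53, ¬empty=1−0.60=0.40; AND[a·b] → w = 0.1632
Weighted average = (0.1633·59.5 + 0.4260·66.0 + 0.1410·76.1 + 0.1632·28.0) / (0.1633 + 0.4260 + 0.1410 + 0.1632)
  = 53.1332 / 0.8935 = 59.464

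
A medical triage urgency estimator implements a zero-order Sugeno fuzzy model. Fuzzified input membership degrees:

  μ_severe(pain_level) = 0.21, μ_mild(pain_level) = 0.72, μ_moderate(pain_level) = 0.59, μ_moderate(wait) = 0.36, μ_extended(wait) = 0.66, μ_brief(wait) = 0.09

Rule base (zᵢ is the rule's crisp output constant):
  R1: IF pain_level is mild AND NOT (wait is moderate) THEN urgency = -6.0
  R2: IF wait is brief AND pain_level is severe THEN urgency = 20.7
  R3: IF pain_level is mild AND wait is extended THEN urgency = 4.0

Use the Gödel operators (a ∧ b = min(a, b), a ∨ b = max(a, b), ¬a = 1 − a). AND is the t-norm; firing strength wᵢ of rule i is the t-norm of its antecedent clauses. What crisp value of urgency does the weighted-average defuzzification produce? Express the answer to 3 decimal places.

R1 (z=-6.0): mild=0.72, ¬moderate=1−0.36=0.64; AND[min(a, b)] → w = 0.64
R2 (z=20.7): brief=0.09, severe=0.21; AND[min(a, b)] → w = 0.09
R3 (z=4.0): mild=0.72, extended=0.66; AND[min(a, b)] → w = 0.66
Weighted average = (0.64·-6.0 + 0.09·20.7 + 0.66·4.0) / (0.64 + 0.09 + 0.66)
  = 0.6630 / 1.3900 = 0.477

0.477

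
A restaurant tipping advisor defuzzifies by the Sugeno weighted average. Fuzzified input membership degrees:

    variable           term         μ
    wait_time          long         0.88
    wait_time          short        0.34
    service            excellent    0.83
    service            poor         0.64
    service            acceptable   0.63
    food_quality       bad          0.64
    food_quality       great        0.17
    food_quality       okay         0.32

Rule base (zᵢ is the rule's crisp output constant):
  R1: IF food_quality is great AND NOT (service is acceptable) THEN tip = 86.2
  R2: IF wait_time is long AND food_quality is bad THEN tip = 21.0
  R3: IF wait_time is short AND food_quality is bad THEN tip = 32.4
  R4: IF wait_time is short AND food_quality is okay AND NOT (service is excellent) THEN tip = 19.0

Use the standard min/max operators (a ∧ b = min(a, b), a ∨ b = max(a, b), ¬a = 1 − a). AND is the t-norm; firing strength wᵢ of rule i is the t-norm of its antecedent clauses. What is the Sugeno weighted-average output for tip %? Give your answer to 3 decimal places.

32.076

R1 (z=86.2): great=0.17, ¬acceptable=1−0.63=0.37; AND[min(a, b)] → w = 0.17
R2 (z=21.0): long=0.88, bad=0.64; AND[min(a, b)] → w = 0.64
R3 (z=32.4): short=0.34, bad=0.64; AND[min(a, b)] → w = 0.34
R4 (z=19.0): short=0.34, okay=0.32, ¬excellent=1−0.83=0.17; AND[min(a, b)] → w = 0.17
Weighted average = (0.17·86.2 + 0.64·21.0 + 0.34·32.4 + 0.17·19.0) / (0.17 + 0.64 + 0.34 + 0.17)
  = 42.3400 / 1.3200 = 32.076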